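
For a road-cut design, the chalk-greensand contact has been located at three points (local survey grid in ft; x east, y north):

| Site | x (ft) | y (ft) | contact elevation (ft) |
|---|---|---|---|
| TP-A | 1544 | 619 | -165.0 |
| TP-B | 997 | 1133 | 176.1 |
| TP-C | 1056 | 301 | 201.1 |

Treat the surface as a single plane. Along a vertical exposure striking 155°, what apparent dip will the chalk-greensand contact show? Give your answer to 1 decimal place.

Let the plane be z = a·x + b·y + c.
TP-B−TP-A: −547a + 514b = 341.1;  TP-C−TP-A: −488a − 318b = 366.1.
Solving gives a = −0.69835, b = −0.07957.
Unit vector along 155° is (sin 155°, cos 155°) = (0.4226, -0.9063).
Slope in that direction = a·(0.4226) + b·(-0.9063) = −0.22302.
Apparent dip = arctan|0.22302| = 12.6° (true dip is 35.1°, so apparent ≤ true as expected).

12.6°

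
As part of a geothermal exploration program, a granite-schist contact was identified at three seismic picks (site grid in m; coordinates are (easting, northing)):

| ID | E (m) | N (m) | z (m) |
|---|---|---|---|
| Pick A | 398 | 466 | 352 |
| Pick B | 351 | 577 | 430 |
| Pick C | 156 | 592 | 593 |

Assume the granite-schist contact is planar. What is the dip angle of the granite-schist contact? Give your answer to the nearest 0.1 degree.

Let the plane be z = a·E + b·N + c.
Pick B−Pick A: −47a + 111b = 78;  Pick C−Pick A: −242a + 126b = 241.
Solving gives a = −0.80817, b = 0.36051.
Gradient magnitude |∇z| = √(a² + b²) = √(0.65313 + 0.12996) = 0.88493.
True dip = arctan(0.88493) = 41.5°, dipping toward ESE (azimuth ≈ 114°).

41.5°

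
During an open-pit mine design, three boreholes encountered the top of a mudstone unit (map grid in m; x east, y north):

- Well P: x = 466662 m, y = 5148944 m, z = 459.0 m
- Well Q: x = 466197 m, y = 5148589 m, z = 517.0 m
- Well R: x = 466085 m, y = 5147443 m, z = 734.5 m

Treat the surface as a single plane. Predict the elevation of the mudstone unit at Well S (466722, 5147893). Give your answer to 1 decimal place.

662.0 m

Let the plane be z = a·x + b·y + c.
Well Q−Well P: −465a − 355b = 58;  Well R−Well P: −577a − 1501b = 275.5.
Solving gives a = 0.021788372, b = −0.191919981.
Then c = 459 − a·466662 − b·5148944 = 978476.43.
At (466722, 5147893): z = 10169.1 − 987983.5 + 978476.43 = 662.0 m.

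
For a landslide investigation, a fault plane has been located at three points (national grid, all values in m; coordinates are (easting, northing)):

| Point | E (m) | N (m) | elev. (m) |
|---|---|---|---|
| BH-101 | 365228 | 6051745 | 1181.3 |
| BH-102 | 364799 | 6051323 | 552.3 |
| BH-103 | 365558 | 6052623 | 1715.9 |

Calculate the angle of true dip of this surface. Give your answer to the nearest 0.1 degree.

Let the plane be z = a·E + b·N + c.
BH-102−BH-101: −429a − 422b = −629;  BH-103−BH-101: 330a + 878b = 534.6.
Solving gives a = 1.37598, b = 0.09172.
Gradient magnitude |∇z| = √(a² + b²) = √(1.89333 + 0.00841) = 1.37903.
True dip = arctan(1.37903) = 54.1°, dipping toward W (azimuth ≈ 266°).

54.1°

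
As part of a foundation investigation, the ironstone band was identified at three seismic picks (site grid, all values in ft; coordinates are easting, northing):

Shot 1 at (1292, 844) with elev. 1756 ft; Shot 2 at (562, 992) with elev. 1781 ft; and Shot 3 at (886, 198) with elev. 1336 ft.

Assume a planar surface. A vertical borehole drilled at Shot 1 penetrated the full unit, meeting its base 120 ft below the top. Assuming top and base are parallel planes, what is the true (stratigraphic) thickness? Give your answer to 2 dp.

Two edge vectors: Shot 1→Shot 2 = (-730, 148, 25), Shot 1→Shot 3 = (-406, -646, -420).
Normal n = (Shot 1→Shot 2) × (Shot 1→Shot 3) = (-46010, -316750, 531668).
So ∂z/∂easting = −n_x/n_z = 0.08654 and ∂z/∂northing = −n_y/n_z = 0.59577.
|∇z| = √(a²+b²) = 0.60202, so dip δ = arctan(0.60202) = 31.05°.
True thickness = vertical thickness × cos δ = 120 × cos 31.05° = 102.81 ft.

102.81 ft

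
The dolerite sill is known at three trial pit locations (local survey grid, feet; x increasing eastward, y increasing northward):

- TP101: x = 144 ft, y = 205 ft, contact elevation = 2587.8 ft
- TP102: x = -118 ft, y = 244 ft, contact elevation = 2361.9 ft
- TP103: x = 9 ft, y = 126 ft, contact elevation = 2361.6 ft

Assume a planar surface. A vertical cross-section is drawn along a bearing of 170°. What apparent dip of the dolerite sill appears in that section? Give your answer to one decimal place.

Let the plane be z = a·x + b·y + c.
TP102−TP101: −262a + 39b = −225.9;  TP103−TP101: −135a − 79b = −226.2.
Solving gives a = 1.02715, b = 1.10803.
Unit vector along 170° is (sin 170°, cos 170°) = (0.1736, -0.9848).
Slope in that direction = a·(0.1736) + b·(-0.9848) = −0.91284.
Apparent dip = arctan|0.91284| = 42.4° (true dip is 56.5°, so apparent ≤ true as expected).

42.4°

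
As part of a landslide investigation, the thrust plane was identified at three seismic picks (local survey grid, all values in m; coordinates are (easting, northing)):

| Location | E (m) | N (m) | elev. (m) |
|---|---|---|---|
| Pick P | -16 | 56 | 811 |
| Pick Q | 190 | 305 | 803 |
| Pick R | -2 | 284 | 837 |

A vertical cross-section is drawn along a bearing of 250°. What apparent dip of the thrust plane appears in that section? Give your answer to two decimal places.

7.76°

Let the plane be z = a·E + b·N + c.
Pick Q−Pick P: 206a + 249b = −8;  Pick R−Pick P: 14a + 228b = 26.
Solving gives a = −0.19084, b = 0.12575.
Unit vector along 250° is (sin 250°, cos 250°) = (-0.9397, -0.3420).
Slope in that direction = a·(-0.9397) + b·(-0.3420) = 0.13632.
Apparent dip = arctan|0.13632| = 7.76° (true dip is 12.9°, so apparent ≤ true as expected).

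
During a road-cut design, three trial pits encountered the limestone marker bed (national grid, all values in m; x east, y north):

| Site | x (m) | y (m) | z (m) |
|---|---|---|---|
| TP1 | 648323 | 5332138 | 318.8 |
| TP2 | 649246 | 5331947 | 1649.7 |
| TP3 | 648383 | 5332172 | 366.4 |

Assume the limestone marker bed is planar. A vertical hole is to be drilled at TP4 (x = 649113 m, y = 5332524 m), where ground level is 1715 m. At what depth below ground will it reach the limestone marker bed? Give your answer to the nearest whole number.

Let the plane be z = a·x + b·y + c.
TP2−TP1: 923a − 191b = 1330.9;  TP3−TP1: 60a + 34b = 47.6.
Solving gives a = 1.26843285, b = −0.83841091.
Then c = 318.8 − a·648323 − b·5332138 = 3648487.26.
At (649113, 5332524): z_contact = 823356.3 − 4470846.3 + 3648487.26 = 997.2 m.
Depth below ground = 1715 − 997.2 = 718 m.

718 m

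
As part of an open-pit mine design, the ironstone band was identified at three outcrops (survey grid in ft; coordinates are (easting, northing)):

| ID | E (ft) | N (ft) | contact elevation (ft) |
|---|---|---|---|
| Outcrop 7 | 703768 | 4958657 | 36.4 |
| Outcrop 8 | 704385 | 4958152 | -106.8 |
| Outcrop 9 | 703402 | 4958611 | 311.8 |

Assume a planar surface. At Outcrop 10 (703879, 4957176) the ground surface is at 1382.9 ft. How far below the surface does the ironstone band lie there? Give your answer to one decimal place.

606.1 ft

Two edge vectors: Outcrop 7→Outcrop 8 = (617, -505, -143.2), Outcrop 7→Outcrop 9 = (-366, -46, 275.4).
Normal n = (Outcrop 7→Outcrop 8) × (Outcrop 7→Outcrop 9) = (-145664.2, -117510.6, -213212).
So ∂z/∂E = −n_x/n_z = −0.683189502 and ∂z/∂N = −n_y/n_z = −0.551144401.
Intercept c from Outcrop 7: 36.4 + 480806.91 + 2732936.04 = 3213779.35.
At (703879, 4957176): z_contact = −480882.74 − 2732119.80 + 3213779.35 = 776.81 ft.
Depth below ground = 1382.9 − 776.81 = 606.1 ft.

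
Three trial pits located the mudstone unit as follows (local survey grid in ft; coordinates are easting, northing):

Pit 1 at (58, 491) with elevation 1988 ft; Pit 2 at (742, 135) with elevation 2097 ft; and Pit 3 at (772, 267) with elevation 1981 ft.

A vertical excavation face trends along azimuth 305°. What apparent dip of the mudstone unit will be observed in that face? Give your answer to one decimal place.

Let the plane be z = a·easting + b·northing + c.
Pit 2−Pit 1: 684a − 356b = 109;  Pit 3−Pit 1: 714a − 224b = −7.
Solving gives a = −0.26650, b = −0.81822.
Unit vector along 305° is (sin 305°, cos 305°) = (-0.8192, 0.5736).
Slope in that direction = a·(-0.8192) + b·(0.5736) = −0.25101.
Apparent dip = arctan|0.25101| = 14.1° (true dip is 40.7°, so apparent ≤ true as expected).

14.1°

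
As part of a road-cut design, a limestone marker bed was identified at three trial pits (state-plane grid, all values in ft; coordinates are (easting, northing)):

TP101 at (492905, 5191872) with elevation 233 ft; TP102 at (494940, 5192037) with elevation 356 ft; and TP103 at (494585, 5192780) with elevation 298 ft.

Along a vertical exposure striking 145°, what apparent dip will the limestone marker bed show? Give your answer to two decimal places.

4.33°

Let the plane be z = a·E + b·N + c.
TP102−TP101: 2035a + 165b = 123;  TP103−TP101: 1680a + 908b = 65.
Solving gives a = 0.06428, b = −0.04735.
Unit vector along 145° is (sin 145°, cos 145°) = (0.5736, -0.8192).
Slope in that direction = a·(0.5736) + b·(-0.8192) = 0.07566.
Apparent dip = arctan|0.07566| = 4.33° (true dip is 4.6°, so apparent ≤ true as expected).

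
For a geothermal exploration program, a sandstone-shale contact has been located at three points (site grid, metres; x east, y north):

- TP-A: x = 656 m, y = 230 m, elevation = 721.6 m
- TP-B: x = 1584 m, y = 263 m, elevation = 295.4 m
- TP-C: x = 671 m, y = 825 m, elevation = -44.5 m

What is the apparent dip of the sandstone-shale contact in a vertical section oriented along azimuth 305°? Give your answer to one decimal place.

21.5°

Let the plane be z = a·x + b·y + c.
TP-B−TP-A: 928a + 33b = −426.2;  TP-C−TP-A: 15a + 595b = −766.1.
Solving gives a = −0.41385, b = −1.27713.
Unit vector along 305° is (sin 305°, cos 305°) = (-0.8192, 0.5736).
Slope in that direction = a·(-0.8192) + b·(0.5736) = −0.39352.
Apparent dip = arctan|0.39352| = 21.5° (true dip is 53.3°, so apparent ≤ true as expected).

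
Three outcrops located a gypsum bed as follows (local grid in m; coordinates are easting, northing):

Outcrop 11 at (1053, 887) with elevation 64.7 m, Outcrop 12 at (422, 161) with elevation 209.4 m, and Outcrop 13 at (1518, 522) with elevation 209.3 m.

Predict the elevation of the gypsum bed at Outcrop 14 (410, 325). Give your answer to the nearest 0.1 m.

Let the plane be z = a·easting + b·northing + c.
Outcrop 12−Outcrop 11: −631a − 726b = 144.7;  Outcrop 13−Outcrop 11: 465a − 365b = 144.6.
Solving gives a = 0.091854, b = −0.279145.
Then c = 64.7 − a·1053 − b·887 = 215.58.
At (410, 325): z = 37.7 − 90.7 + 215.58 = 162.5 m.

162.5 m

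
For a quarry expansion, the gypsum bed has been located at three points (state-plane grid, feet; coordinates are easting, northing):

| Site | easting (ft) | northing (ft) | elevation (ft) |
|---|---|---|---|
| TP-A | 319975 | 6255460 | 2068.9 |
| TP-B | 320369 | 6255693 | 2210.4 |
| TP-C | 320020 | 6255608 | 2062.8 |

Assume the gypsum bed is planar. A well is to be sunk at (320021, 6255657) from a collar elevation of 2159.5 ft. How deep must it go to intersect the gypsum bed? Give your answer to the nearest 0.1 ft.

105.2 ft

Let the plane be z = a·easting + b·northing + c.
TP-B−TP-A: 394a + 233b = 141.5;  TP-C−TP-A: 45a + 148b = −6.1.
Solving gives a = 0.467587346, b = −0.183388044.
Then c = 2068.9 − a·319975 − b·6255460 = 999629.22.
At (320021, 6255657): z_contact = 149637.77 − 1147212.70 + 999629.22 = 2054.28 ft.
Depth below ground = 2159.5 − 2054.28 = 105.2 ft.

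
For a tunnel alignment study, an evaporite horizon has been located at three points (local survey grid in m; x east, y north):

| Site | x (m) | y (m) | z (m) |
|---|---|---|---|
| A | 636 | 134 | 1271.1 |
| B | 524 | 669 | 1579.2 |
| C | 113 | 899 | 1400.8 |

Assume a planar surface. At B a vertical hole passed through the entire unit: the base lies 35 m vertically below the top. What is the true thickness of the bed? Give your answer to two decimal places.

23.06 m

Two edge vectors: A→B = (-112, 535, 308.1), A→C = (-523, 765, 129.7).
Normal n = (A→B) × (A→C) = (-166307, -146609.9, 194125).
So ∂z/∂x = −n_x/n_z = 0.85670 and ∂z/∂y = −n_y/n_z = 0.75523.
|∇z| = √(a²+b²) = 1.14207, so dip δ = arctan(1.14207) = 48.79°.
True thickness = vertical thickness × cos δ = 35 × cos 48.79° = 23.06 m.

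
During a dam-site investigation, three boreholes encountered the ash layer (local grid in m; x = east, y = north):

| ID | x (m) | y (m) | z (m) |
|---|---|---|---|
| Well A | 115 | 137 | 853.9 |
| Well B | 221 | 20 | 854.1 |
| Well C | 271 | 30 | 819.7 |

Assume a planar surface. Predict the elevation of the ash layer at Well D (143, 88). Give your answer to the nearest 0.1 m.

863.5 m

Let the plane be z = a·x + b·y + c.
Well B−Well A: 106a − 117b = 0.2;  Well C−Well A: 156a − 107b = −34.2.
Solving gives a = −0.58217, b = −0.52915.
Then c = 853.9 − a·115 − b·137 = 993.34.
At (143, 88): z = −83.3 − 46.6 + 993.34 = 863.5 m.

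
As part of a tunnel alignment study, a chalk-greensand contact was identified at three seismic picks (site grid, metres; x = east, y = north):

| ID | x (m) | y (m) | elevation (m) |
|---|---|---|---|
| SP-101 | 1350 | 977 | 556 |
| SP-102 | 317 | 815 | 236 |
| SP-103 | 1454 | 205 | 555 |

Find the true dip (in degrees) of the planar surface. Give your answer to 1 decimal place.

17.0°

Two edge vectors: SP-101→SP-102 = (-1033, -162, -320), SP-101→SP-103 = (104, -772, -1).
Normal n = (SP-101→SP-102) × (SP-101→SP-103) = (-246878, -34313, 814324).
So ∂z/∂x = −n_x/n_z = 0.30317 and ∂z/∂y = −n_y/n_z = 0.04214.
Gradient magnitude |∇z| = √(a² + b²) = √(0.09191 + 0.00178) = 0.30608.
True dip = arctan(0.30608) = 17.0°, dipping toward W (azimuth ≈ 262°).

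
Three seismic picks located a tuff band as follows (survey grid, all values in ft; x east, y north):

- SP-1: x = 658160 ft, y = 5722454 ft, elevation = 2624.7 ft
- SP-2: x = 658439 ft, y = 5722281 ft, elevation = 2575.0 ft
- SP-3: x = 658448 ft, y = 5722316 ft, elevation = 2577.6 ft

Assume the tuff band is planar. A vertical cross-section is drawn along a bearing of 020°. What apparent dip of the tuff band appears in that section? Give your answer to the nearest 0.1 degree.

Two edge vectors: SP-1→SP-2 = (279, -173, -49.7), SP-1→SP-3 = (288, -138, -47.1).
Normal n = (SP-1→SP-2) × (SP-1→SP-3) = (1289.7, -1172.7, 11322).
So ∂z/∂x = −n_x/n_z = −0.11391 and ∂z/∂y = −n_y/n_z = 0.10358.
Unit vector along 020° is (sin 20°, cos 20°) = (0.3420, 0.9397).
Slope in that direction = a·(0.3420) + b·(0.9397) = 0.05837.
Apparent dip = arctan|0.05837| = 3.3° (true dip is 8.8°, so apparent ≤ true as expected).

3.3°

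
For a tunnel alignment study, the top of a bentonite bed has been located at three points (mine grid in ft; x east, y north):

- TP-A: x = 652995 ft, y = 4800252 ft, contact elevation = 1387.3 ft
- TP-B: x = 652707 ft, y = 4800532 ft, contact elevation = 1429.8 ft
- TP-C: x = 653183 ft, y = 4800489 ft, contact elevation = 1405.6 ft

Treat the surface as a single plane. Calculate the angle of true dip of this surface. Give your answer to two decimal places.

6.68°

Two edge vectors: TP-A→TP-B = (-288, 280, 42.5), TP-A→TP-C = (188, 237, 18.3).
Normal n = (TP-A→TP-B) × (TP-A→TP-C) = (-4948.5, 13260.4, -120896).
So ∂z/∂x = −n_x/n_z = −0.04093 and ∂z/∂y = −n_y/n_z = 0.10968.
Gradient magnitude |∇z| = √(a² + b²) = √(0.00168 + 0.01203) = 0.11707.
True dip = arctan(0.11707) = 6.68°, dipping toward SSE (azimuth ≈ 160°).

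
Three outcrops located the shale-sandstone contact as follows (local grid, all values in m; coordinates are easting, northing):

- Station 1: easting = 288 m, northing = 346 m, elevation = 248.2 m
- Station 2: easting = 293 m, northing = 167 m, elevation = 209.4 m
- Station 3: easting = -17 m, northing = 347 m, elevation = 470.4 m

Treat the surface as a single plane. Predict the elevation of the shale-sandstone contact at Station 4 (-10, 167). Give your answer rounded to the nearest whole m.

Let the plane be z = a·easting + b·northing + c.
Station 2−Station 1: 5a − 179b = −38.8;  Station 3−Station 1: −305a + 1b = 222.2.
Solving gives a = −0.72788, b = 0.19643.
Then c = 248.2 − a·288 − b·346 = 389.87.
At (-10, 167): z = 7.3 + 32.8 + 389.87 = 429.9 m.

430 m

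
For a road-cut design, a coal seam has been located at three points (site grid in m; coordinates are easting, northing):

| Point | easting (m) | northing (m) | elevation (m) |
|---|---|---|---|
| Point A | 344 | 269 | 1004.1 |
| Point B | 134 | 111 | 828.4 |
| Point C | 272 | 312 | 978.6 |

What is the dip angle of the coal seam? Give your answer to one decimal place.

Two edge vectors: Point A→Point B = (-210, -158, -175.7), Point A→Point C = (-72, 43, -25.5).
Normal n = (Point A→Point B) × (Point A→Point C) = (11584.1, 7295.4, -20406).
So ∂z/∂easting = −n_x/n_z = 0.56768 and ∂z/∂northing = −n_y/n_z = 0.35751.
Gradient magnitude |∇z| = √(a² + b²) = √(0.32226 + 0.12782) = 0.67088.
True dip = arctan(0.67088) = 33.9°, dipping toward WSW (azimuth ≈ 238°).

33.9°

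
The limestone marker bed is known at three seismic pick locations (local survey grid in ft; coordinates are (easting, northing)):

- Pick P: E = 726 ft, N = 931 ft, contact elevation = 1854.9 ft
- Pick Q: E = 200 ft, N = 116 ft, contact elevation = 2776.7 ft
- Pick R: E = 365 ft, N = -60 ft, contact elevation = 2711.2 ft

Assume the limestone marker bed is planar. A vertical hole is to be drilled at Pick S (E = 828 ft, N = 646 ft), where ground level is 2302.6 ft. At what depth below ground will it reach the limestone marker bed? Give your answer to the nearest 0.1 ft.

396.9 ft

Two edge vectors: Pick P→Pick Q = (-526, -815, 921.8), Pick P→Pick R = (-361, -991, 856.3).
Normal n = (Pick P→Pick Q) × (Pick P→Pick R) = (215619.3, 117644, 227051).
So ∂z/∂E = −n_x/n_z = −0.94965 and ∂z/∂N = −n_y/n_z = −0.51814.
Intercept c from Pick P: 1854.9 + 689.45 + 482.39 = 3026.73.
At (828, 646): z_contact = −786.31 − 334.72 + 3026.73 = 1905.71 ft.
Depth below ground = 2302.6 − 1905.71 = 396.9 ft.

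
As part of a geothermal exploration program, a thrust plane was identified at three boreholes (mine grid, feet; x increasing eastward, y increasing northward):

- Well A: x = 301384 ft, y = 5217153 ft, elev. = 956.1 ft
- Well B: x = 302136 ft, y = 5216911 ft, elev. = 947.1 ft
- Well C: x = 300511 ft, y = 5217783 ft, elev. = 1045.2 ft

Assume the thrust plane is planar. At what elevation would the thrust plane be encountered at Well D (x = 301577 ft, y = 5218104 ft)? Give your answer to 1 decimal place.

1182.1 ft

Two edge vectors: Well A→Well B = (752, -242, -9), Well A→Well C = (-873, 630, 89.1).
Normal n = (Well A→Well B) × (Well A→Well C) = (-15892.2, -59146.2, 262494).
So ∂z/∂x = −n_x/n_z = 0.060543098 and ∂z/∂y = −n_y/n_z = 0.225324007.
Intercept c from Well A: 956.1 − 18246.72 − 1175549.82 = −1192840.44.
At (301577, 5218104): z = 18258.4 + 1175764.1 − 1192840.44 = 1182.1 ft.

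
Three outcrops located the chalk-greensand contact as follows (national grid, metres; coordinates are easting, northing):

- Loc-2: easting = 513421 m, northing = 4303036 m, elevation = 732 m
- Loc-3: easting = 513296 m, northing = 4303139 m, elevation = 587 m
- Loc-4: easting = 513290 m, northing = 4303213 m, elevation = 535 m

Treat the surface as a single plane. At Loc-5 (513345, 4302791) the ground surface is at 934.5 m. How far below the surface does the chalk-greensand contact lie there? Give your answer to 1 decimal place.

90.0 m

Two edge vectors: Loc-2→Loc-3 = (-125, 103, -145), Loc-2→Loc-4 = (-131, 177, -197).
Normal n = (Loc-2→Loc-3) × (Loc-2→Loc-4) = (5374, -5630, -8632).
So ∂z/∂easting = −n_x/n_z = 0.622567192 and ∂z/∂northing = −n_y/n_z = −0.652224282.
Intercept c from Loc-2: 732 − 319639.07 + 2806544.56 = 2487637.49.
At (513345, 4302791): z_contact = 319591.76 − 2806384.77 + 2487637.49 = 844.48 m.
Depth below ground = 934.5 − 844.48 = 90.0 m.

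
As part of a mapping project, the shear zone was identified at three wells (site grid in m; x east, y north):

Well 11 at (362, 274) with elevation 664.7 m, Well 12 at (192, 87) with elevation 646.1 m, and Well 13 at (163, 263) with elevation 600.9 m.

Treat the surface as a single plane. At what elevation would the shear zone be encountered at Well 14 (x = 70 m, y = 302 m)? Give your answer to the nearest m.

562 m

Let the plane be z = a·x + b·y + c.
Well 12−Well 11: −170a − 187b = −18.6;  Well 13−Well 11: −199a − 11b = −63.8.
Solving gives a = 0.33178, b = −0.20215.
Then c = 664.7 − a·362 − b·274 = 599.99.
At (70, 302): z = 23.2 − 61.0 + 599.99 = 562.2 m.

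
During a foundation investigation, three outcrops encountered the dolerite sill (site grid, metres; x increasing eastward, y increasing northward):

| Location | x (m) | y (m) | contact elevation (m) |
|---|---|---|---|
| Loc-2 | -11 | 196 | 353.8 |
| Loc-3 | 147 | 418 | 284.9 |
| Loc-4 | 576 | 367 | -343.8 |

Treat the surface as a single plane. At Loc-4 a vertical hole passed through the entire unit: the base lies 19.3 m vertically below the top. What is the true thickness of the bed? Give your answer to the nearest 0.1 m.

10.5 m

Two edge vectors: Loc-2→Loc-3 = (158, 222, -68.9), Loc-2→Loc-4 = (587, 171, -697.6).
Normal n = (Loc-2→Loc-3) × (Loc-2→Loc-4) = (-143085.3, 69776.5, -103296).
So ∂z/∂x = −n_x/n_z = −1.38520 and ∂z/∂y = −n_y/n_z = 0.67550.
|∇z| = √(a²+b²) = 1.54113, so dip δ = arctan(1.54113) = 57.02°.
True thickness = vertical thickness × cos δ = 19.3 × cos 57.02° = 10.5 m.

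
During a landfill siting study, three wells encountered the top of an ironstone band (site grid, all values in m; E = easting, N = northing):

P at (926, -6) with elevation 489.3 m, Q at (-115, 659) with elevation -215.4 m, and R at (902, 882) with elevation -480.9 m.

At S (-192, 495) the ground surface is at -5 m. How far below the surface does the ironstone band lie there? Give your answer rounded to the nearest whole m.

29 m

Two edge vectors: P→Q = (-1041, 665, -704.7), P→R = (-24, 888, -970.2).
Normal n = (P→Q) × (P→R) = (-19409.4, -993065.4, -908448).
So ∂z/∂E = −n_x/n_z = −0.02137 and ∂z/∂N = −n_y/n_z = −1.09315.
Intercept c from P: 489.3 + 19.78 − 6.56 = 502.53.
At (-192, 495): z_contact = 4.1 − 541.1 + 502.53 = -34.5 m.
Depth below ground = -5 − (-34.5) = 29 m.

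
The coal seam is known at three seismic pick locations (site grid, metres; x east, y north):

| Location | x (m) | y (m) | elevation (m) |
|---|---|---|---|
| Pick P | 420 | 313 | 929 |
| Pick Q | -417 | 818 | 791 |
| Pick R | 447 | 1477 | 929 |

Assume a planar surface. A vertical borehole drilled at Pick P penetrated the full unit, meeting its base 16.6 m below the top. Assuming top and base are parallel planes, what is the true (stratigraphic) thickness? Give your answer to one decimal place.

16.4 m

Let the plane be z = a·x + b·y + c.
Pick Q−Pick P: −837a + 505b = −138;  Pick R−Pick P: 27a + 1164b = 0.
Solving gives a = 0.16260, b = −0.00377.
|∇z| = √(a²+b²) = 0.16264, so dip δ = arctan(0.16264) = 9.24°.
True thickness = vertical thickness × cos δ = 16.6 × cos 9.24° = 16.4 m.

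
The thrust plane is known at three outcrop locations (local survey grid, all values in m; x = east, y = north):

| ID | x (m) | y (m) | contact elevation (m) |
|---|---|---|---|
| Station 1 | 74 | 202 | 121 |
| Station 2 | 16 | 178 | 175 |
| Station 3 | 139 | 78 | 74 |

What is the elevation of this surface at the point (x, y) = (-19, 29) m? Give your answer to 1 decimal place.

219.6 m

Two edge vectors: Station 1→Station 2 = (-58, -24, 54), Station 1→Station 3 = (65, -124, -47).
Normal n = (Station 1→Station 2) × (Station 1→Station 3) = (7824, 784, 8752).
So ∂z/∂x = −n_x/n_z = −0.89397 and ∂z/∂y = −n_y/n_z = −0.08958.
Intercept c from Station 1: 121 + 66.15 + 18.10 = 205.25.
At (-19, 29): z = 17.0 − 2.6 + 205.25 = 219.6 m.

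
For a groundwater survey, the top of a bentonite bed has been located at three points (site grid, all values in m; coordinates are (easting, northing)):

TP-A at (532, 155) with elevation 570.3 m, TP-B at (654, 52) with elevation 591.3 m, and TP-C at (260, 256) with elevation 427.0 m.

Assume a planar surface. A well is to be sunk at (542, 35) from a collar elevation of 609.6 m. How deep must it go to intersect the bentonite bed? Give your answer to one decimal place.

Let the plane be z = a·E + b·N + c.
TP-B−TP-A: 122a − 103b = 21;  TP-C−TP-A: −272a + 101b = −143.3.
Solving gives a = 0.80533, b = 0.75001.
Then c = 570.3 − a·532 − b·155 = 25.61.
At (542, 35): z_contact = 436.49 + 26.25 + 25.61 = 488.35 m.
Depth below ground = 609.6 − 488.35 = 121.2 m.

121.2 m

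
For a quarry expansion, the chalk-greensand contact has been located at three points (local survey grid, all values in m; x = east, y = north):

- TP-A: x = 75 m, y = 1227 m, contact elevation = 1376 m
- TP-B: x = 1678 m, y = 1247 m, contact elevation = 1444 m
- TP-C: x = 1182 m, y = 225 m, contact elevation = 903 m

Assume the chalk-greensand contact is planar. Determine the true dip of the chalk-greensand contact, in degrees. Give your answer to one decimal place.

Two edge vectors: TP-A→TP-B = (1603, 20, 68), TP-A→TP-C = (1107, -1002, -473).
Normal n = (TP-A→TP-B) × (TP-A→TP-C) = (58676, 833495, -1628346).
So ∂z/∂x = −n_x/n_z = 0.03603 and ∂z/∂y = −n_y/n_z = 0.51187.
Gradient magnitude |∇z| = √(a² + b²) = √(0.00130 + 0.26201) = 0.51313.
True dip = arctan(0.51313) = 27.2°, dipping toward S (azimuth ≈ 184°).

27.2°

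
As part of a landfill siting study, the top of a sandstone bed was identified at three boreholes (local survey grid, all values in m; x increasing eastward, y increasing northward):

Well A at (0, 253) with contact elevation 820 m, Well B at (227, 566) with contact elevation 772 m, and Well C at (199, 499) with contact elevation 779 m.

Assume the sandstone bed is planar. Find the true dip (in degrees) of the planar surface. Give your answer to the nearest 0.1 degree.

9.3°

Let the plane be z = a·x + b·y + c.
Well B−Well A: 227a + 313b = −48;  Well C−Well A: 199a + 246b = −41.
Solving gives a = −0.15904, b = −0.03801.
Gradient magnitude |∇z| = √(a² + b²) = √(0.02529 + 0.00145) = 0.16352.
True dip = arctan(0.16352) = 9.3°, dipping toward ENE (azimuth ≈ 077°).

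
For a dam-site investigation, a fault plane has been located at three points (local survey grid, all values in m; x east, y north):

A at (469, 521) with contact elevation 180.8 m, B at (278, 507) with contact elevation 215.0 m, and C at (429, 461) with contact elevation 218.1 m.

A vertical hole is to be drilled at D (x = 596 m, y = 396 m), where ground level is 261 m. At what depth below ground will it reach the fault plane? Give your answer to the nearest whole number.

Let the plane be z = a·x + b·y + c.
B−A: −191a − 14b = 34.2;  C−A: −40a − 60b = 37.3.
Solving gives a = −0.14035, b = −0.52810.
Then c = 180.8 − a·469 − b·521 = 521.76.
At (596, 396): z_contact = −83.6 − 209.1 + 521.76 = 229.0 m.
Depth below ground = 261 − 229.0 = 32 m.

32 m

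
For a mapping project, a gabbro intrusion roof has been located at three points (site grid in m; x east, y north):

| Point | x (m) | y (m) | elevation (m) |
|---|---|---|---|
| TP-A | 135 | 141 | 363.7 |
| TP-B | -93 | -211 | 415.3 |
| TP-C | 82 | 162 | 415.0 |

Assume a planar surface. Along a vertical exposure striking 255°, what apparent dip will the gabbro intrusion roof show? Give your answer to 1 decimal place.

Let the plane be z = a·x + b·y + c.
TP-B−TP-A: −228a − 352b = 51.6;  TP-C−TP-A: −53a + 21b = 51.3.
Solving gives a = −0.81646, b = 0.38226.
Unit vector along 255° is (sin 255°, cos 255°) = (-0.9659, -0.2588).
Slope in that direction = a·(-0.9659) + b·(-0.2588) = 0.68971.
Apparent dip = arctan|0.68971| = 34.6° (true dip is 42.0°, so apparent ≤ true as expected).

34.6°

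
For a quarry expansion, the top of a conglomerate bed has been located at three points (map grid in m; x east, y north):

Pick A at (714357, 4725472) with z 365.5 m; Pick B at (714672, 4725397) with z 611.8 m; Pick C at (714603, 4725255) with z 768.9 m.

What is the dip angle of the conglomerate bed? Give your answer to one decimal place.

Let the plane be z = a·x + b·y + c.
Pick B−Pick A: 315a − 75b = 246.3;  Pick C−Pick A: 246a − 217b = 403.4.
Solving gives a = 0.46472, b = −1.33216.
Gradient magnitude |∇z| = √(a² + b²) = √(0.21597 + 1.77464) = 1.41089.
True dip = arctan(1.41089) = 54.7°, dipping toward NNW (azimuth ≈ 341°).

54.7°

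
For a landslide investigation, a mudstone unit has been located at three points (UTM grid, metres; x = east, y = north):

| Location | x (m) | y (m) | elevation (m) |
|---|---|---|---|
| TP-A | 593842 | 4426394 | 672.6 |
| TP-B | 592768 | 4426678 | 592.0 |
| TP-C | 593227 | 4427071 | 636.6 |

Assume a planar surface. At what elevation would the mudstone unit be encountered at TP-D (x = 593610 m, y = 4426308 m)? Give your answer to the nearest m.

Let the plane be z = a·x + b·y + c.
TP-B−TP-A: −1074a + 284b = −80.6;  TP-C−TP-A: −615a + 677b = −36.
Solving gives a = 0.08026638, b = 0.01973977.
Then c = 672.6 − a·593842 − b·4426394 = −134368.96.
At (593610, 4426308): z = 47646.9 + 87374.3 − 134368.96 = 652.3 m.

652 m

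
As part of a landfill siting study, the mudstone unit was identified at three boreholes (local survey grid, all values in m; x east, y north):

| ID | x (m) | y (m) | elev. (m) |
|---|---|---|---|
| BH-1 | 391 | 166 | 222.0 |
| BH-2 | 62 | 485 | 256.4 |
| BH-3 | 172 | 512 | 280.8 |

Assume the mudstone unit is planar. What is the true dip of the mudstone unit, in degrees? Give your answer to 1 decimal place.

Let the plane be z = a·x + b·y + c.
BH-2−BH-1: −329a + 319b = 34.4;  BH-3−BH-1: −219a + 346b = 58.8.
Solving gives a = 0.15589, b = 0.26861.
Gradient magnitude |∇z| = √(a² + b²) = √(0.02430 + 0.07215) = 0.31057.
True dip = arctan(0.31057) = 17.3°, dipping toward SSW (azimuth ≈ 210°).

17.3°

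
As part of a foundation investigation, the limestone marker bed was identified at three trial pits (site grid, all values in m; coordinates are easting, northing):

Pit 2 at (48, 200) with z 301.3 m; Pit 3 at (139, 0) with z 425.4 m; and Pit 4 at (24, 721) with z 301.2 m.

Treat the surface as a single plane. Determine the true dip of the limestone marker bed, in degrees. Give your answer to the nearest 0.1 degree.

Two edge vectors: Pit 2→Pit 3 = (91, -200, 124.1), Pit 2→Pit 4 = (-24, 521, -0.1).
Normal n = (Pit 2→Pit 3) × (Pit 2→Pit 4) = (-64636.1, -2969.3, 42611).
So ∂z/∂easting = −n_x/n_z = 1.51689 and ∂z/∂northing = −n_y/n_z = 0.06968.
Gradient magnitude |∇z| = √(a² + b²) = √(2.30095 + 0.00486) = 1.51849.
True dip = arctan(1.51849) = 56.6°, dipping toward W (azimuth ≈ 267°).

56.6°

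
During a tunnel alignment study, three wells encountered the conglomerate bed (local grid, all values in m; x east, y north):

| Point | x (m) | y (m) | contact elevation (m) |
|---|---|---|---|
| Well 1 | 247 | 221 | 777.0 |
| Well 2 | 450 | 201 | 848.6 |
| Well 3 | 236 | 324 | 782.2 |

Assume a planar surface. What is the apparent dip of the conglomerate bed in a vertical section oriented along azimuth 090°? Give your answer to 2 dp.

19.87°

Let the plane be z = a·x + b·y + c.
Well 2−Well 1: 203a − 20b = 71.6;  Well 3−Well 1: −11a + 103b = 5.2.
Solving gives a = 0.36149, b = 0.08909.
Unit vector along 090° is (sin 90°, cos 90°) = (1.0000, 0.0000).
Slope in that direction = a·(1.0000) + b·(0.0000) = 0.36149.
Apparent dip = arctan|0.36149| = 19.87° (true dip is 20.4°, so apparent ≤ true as expected).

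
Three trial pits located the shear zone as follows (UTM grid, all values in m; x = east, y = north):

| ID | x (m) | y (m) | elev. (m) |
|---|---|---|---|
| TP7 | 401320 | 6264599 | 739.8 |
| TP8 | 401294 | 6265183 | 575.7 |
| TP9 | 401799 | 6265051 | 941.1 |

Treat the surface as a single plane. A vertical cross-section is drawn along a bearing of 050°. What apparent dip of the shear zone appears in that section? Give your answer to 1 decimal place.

Two edge vectors: TP7→TP8 = (-26, 584, -164.1), TP7→TP9 = (479, 452, 201.3).
Normal n = (TP7→TP8) × (TP7→TP9) = (191732.4, -73370.1, -291488).
So ∂z/∂x = −n_x/n_z = 0.65777 and ∂z/∂y = −n_y/n_z = −0.25171.
Unit vector along 050° is (sin 50°, cos 50°) = (0.7660, 0.6428).
Slope in that direction = a·(0.7660) + b·(0.6428) = 0.34209.
Apparent dip = arctan|0.34209| = 18.9° (true dip is 35.2°, so apparent ≤ true as expected).

18.9°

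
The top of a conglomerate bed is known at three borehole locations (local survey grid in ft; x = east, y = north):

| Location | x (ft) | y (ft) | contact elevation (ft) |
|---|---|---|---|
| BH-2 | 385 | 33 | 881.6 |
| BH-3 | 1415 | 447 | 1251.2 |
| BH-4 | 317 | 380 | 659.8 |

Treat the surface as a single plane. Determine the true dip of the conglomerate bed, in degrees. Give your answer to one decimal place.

Two edge vectors: BH-2→BH-3 = (1030, 414, 369.6), BH-2→BH-4 = (-68, 347, -221.8).
Normal n = (BH-2→BH-3) × (BH-2→BH-4) = (-220076.4, 203321.2, 385562).
So ∂z/∂x = −n_x/n_z = 0.57079 and ∂z/∂y = −n_y/n_z = −0.52734.
Gradient magnitude |∇z| = √(a² + b²) = √(0.32581 + 0.27808) = 0.77710.
True dip = arctan(0.77710) = 37.9°, dipping toward NW (azimuth ≈ 313°).

37.9°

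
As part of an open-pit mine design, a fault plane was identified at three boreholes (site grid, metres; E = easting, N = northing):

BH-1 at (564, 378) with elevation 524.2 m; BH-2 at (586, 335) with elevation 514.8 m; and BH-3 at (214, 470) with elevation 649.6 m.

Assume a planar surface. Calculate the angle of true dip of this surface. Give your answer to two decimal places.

Two edge vectors: BH-1→BH-2 = (22, -43, -9.4), BH-1→BH-3 = (-350, 92, 125.4).
Normal n = (BH-1→BH-2) × (BH-1→BH-3) = (-4527.4, 531.2, -13026).
So ∂z/∂E = −n_x/n_z = −0.34757 and ∂z/∂N = −n_y/n_z = 0.04078.
Gradient magnitude |∇z| = √(a² + b²) = √(0.12080 + 0.00166) = 0.34995.
True dip = arctan(0.34995) = 19.29°, dipping toward E (azimuth ≈ 097°).

19.29°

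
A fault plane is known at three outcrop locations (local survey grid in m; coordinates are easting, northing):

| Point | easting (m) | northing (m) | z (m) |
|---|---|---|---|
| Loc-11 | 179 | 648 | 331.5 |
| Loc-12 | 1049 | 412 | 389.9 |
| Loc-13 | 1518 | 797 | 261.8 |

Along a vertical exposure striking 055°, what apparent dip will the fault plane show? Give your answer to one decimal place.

10.9°

Two edge vectors: Loc-11→Loc-12 = (870, -236, 58.4), Loc-11→Loc-13 = (1339, 149, -69.7).
Normal n = (Loc-11→Loc-12) × (Loc-11→Loc-13) = (7747.6, 138836.6, 445634).
So ∂z/∂easting = −n_x/n_z = −0.01739 and ∂z/∂northing = −n_y/n_z = −0.31155.
Unit vector along 055° is (sin 55°, cos 55°) = (0.8192, 0.5736).
Slope in that direction = a·(0.8192) + b·(0.5736) = −0.19294.
Apparent dip = arctan|0.19294| = 10.9° (true dip is 17.3°, so apparent ≤ true as expected).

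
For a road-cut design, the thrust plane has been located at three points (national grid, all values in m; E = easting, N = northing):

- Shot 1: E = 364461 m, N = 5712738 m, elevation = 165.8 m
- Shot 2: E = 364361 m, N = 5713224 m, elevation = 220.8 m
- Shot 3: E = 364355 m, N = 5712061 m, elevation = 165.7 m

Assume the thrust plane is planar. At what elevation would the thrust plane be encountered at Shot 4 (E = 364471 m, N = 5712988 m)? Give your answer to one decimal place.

174.9 m

Two edge vectors: Shot 1→Shot 2 = (-100, 486, 55), Shot 1→Shot 3 = (-106, -677, -0.1).
Normal n = (Shot 1→Shot 2) × (Shot 1→Shot 3) = (37186.4, -5840, 119216).
So ∂z/∂E = −n_x/n_z = −0.311924574 and ∂z/∂N = −n_y/n_z = 0.048986713.
Intercept c from Shot 1: 165.8 + 113684.34 − 279848.26 = −165998.12.
At (364471, 5712988): z = −113687.5 + 279860.5 − 165998.12 = 174.9 m.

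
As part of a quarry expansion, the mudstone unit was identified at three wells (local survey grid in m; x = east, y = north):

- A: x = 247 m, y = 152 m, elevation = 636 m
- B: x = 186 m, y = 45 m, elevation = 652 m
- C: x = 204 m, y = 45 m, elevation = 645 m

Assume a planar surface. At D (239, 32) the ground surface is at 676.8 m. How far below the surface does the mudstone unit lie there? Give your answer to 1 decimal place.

Two edge vectors: A→B = (-61, -107, 16), A→C = (-43, -107, 9).
Normal n = (A→B) × (A→C) = (749, -139, 1926).
So ∂z/∂x = −n_x/n_z = −0.38889 and ∂z/∂y = −n_y/n_z = 0.07217.
Intercept c from A: 636 + 96.06 − 10.97 = 721.09.
At (239, 32): z_contact = −92.94 + 2.31 + 721.09 = 630.45 m.
Depth below ground = 676.8 − 630.45 = 46.3 m.

46.3 m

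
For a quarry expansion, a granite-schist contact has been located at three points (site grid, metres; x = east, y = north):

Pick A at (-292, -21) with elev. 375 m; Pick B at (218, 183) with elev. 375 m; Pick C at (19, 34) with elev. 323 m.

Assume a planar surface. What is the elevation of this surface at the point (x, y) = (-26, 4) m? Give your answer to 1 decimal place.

314.0 m

Let the plane be z = a·x + b·y + c.
Pick B−Pick A: 510a + 204b = 0;  Pick C−Pick A: 311a + 55b = −52.
Solving gives a = −0.29971, b = 0.74928.
Then c = 375 − a·-292 − b·-21 = 303.22.
At (-26, 4): z = 7.8 + 3.0 + 303.22 = 314.0 m.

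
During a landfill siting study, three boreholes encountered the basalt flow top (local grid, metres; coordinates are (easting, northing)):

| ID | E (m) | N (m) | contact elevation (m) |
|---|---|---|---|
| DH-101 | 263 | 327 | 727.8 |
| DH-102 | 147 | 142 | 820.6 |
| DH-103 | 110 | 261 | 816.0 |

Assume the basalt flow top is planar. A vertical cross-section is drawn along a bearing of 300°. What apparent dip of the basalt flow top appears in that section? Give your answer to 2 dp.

18.34°

Let the plane be z = a·E + b·N + c.
DH-102−DH-101: −116a − 185b = 92.8;  DH-103−DH-101: −153a − 66b = 88.2.
Solving gives a = −0.49359, b = −0.19213.
Unit vector along 300° is (sin 300°, cos 300°) = (-0.8660, 0.5000).
Slope in that direction = a·(-0.8660) + b·(0.5000) = 0.33140.
Apparent dip = arctan|0.33140| = 18.34° (true dip is 27.9°, so apparent ≤ true as expected).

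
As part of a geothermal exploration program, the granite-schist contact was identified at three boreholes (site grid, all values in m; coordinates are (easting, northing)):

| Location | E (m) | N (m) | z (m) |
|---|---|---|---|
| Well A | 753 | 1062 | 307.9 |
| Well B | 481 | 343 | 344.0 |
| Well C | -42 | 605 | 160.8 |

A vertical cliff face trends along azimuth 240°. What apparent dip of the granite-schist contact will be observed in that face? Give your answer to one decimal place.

9.1°

Two edge vectors: Well A→Well B = (-272, -719, 36.1), Well A→Well C = (-795, -457, -147.1).
Normal n = (Well A→Well B) × (Well A→Well C) = (122262.6, -68710.7, -447301).
So ∂z/∂E = −n_x/n_z = 0.27333 and ∂z/∂N = −n_y/n_z = −0.15361.
Unit vector along 240° is (sin 240°, cos 240°) = (-0.8660, -0.5000).
Slope in that direction = a·(-0.8660) + b·(-0.5000) = −0.15991.
Apparent dip = arctan|0.15991| = 9.1° (true dip is 17.4°, so apparent ≤ true as expected).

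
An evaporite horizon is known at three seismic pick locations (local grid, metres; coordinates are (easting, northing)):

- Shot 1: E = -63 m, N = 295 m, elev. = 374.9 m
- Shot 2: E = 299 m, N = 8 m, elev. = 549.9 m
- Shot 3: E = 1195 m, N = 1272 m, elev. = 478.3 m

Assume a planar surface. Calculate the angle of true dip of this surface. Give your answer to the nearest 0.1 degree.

20.8°

Let the plane be z = a·E + b·N + c.
Shot 2−Shot 1: 362a − 287b = 175;  Shot 3−Shot 1: 1258a + 977b = 103.4.
Solving gives a = 0.28074, b = −0.25565.
Gradient magnitude |∇z| = √(a² + b²) = √(0.07882 + 0.06536) = 0.37970.
True dip = arctan(0.37970) = 20.8°, dipping toward NW (azimuth ≈ 312°).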